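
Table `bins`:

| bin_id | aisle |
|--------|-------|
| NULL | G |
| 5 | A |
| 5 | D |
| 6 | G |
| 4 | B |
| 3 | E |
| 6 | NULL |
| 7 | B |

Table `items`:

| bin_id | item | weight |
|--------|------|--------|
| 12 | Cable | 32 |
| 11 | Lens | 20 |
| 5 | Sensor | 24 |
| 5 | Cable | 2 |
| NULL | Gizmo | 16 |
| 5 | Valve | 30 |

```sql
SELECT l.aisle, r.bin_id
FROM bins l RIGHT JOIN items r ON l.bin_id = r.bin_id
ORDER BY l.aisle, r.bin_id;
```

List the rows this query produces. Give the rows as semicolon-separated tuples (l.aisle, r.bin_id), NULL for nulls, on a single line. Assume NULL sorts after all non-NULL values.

(A, 5); (A, 5); (A, 5); (D, 5); (D, 5); (D, 5); (NULL, 11); (NULL, 12); (NULL, NULL)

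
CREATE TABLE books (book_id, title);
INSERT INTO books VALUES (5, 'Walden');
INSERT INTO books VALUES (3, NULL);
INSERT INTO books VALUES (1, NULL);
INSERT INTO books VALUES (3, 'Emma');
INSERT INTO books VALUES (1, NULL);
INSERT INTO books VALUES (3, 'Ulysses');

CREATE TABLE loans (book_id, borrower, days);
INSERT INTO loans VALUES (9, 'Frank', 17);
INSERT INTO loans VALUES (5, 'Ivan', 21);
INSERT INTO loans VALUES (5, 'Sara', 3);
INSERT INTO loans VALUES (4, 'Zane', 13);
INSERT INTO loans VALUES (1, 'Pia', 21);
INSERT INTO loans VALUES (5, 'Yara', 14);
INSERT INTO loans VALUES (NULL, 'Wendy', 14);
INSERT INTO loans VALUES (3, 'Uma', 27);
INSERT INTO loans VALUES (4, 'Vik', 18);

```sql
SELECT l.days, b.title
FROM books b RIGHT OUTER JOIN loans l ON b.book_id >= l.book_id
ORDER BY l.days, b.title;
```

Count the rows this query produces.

RIGHT JOIN keeps every row from `loans`; unmatched rows get NULL for `books`'s columns.
Matching on b.book_id >= l.book_id. A NULL in a compared column never satisfies the condition.
- b[0] book_id=5 → 7 match(es) in l → 7 row(s).
- b[1] book_id=3 → 2 match(es) in l → 2 row(s).
- b[2] book_id=1 → 1 match(es) in l → 1 row(s).
- b[3] book_id=3 → 2 match(es) in l → 2 row(s).
- b[4] book_id=1 → 1 match(es) in l → 1 row(s).
- b[5] book_id=3 → 2 match(es) in l → 2 row(s).
- 2 row(s) from l found no b partner → padded with NULL.
Total: 15 matched + 2 padded = 17 rows.

17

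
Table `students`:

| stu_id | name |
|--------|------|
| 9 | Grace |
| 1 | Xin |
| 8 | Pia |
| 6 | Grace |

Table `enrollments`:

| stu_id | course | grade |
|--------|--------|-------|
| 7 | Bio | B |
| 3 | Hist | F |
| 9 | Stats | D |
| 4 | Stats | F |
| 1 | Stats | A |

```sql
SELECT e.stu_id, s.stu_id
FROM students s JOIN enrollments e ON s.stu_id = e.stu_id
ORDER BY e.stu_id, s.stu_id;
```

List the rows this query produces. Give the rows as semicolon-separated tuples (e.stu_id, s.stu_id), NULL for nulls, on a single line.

(1, 1); (9, 9)

INNER JOIN keeps only pairs where the ON condition holds.
Matching on s.stu_id = e.stu_id.
- s row (stu_id=9): matches 1 e row(s) → 1 output row(s).
- s row (stu_id=1): matches 1 e row(s) → 1 output row(s).
- s row (stu_id=8): no match → dropped.
- s row (stu_id=6): no match → dropped.
After projecting and ordering:
e.stu_id | s.stu_id
1 | 1
9 | 9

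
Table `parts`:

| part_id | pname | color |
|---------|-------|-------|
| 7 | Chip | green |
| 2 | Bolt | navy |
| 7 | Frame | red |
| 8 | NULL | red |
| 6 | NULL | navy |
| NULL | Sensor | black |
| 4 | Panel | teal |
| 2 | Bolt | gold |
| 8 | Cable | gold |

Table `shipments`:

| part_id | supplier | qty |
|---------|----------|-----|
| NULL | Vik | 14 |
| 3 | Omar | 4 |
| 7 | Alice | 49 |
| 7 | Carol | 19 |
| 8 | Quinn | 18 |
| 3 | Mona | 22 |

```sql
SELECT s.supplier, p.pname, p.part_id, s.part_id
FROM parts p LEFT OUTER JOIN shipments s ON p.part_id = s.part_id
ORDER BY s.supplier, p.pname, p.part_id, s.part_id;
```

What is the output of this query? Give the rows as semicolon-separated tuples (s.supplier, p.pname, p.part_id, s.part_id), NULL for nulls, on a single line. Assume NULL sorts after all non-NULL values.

LEFT JOIN keeps every row from `parts`; unmatched rows get NULL for `shipments`'s columns.
Matching on p.part_id = s.part_id. A NULL in a compared column never satisfies the condition.
- p (part_id=7) pairs with 2 row(s) of s.
- p (part_id=2) has no partner → padded with NULL.
- p (part_id=7) pairs with 2 row(s) of s.
- p (part_id=8) pairs with 1 row(s) of s.
- p (part_id=6) has no partner → padded with NULL.
- p (part_id=NULL) has no partner → padded with NULL.
- p (part_id=4) has no partner → padded with NULL.
- p (part_id=2) has no partner → padded with NULL.
- p (part_id=8) pairs with 1 row(s) of s.

(Alice, Chip, 7, 7); (Alice, Frame, 7, 7); (Carol, Chip, 7, 7); (Carol, Frame, 7, 7); (Quinn, Cable, 8, 8); (Quinn, NULL, 8, 8); (NULL, Bolt, 2, NULL); (NULL, Bolt, 2, NULL); (NULL, Panel, 4, NULL); (NULL, Sensor, NULL, NULL); (NULL, NULL, 6, NULL)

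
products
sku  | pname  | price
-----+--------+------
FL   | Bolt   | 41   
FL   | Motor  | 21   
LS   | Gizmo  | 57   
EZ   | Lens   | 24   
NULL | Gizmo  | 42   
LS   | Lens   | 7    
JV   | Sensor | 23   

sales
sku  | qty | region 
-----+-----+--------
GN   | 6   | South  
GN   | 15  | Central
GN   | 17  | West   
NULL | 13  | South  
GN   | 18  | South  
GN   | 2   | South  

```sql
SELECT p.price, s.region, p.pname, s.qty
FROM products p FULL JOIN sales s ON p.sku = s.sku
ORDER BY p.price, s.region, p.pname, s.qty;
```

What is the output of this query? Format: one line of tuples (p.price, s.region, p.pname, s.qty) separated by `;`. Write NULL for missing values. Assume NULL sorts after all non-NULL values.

(7, NULL, Lens, NULL); (21, NULL, Motor, NULL); (23, NULL, Sensor, NULL); (24, NULL, Lens, NULL); (41, NULL, Bolt, NULL); (42, NULL, Gizmo, NULL); (57, NULL, Gizmo, NULL); (NULL, Central, NULL, 15); (NULL, South, NULL, 2); (NULL, South, NULL, 6); (NULL, South, NULL, 13); (NULL, South, NULL, 18); (NULL, West, NULL, 17)

FULL OUTER JOIN keeps every row from both sides; unmatched rows get NULL for the other side's columns.
Matching on p.sku = s.sku. A NULL in a compared column never satisfies the condition.
Matched pairs: 0; unmatched p rows kept: 7; unmatched s rows kept: 6.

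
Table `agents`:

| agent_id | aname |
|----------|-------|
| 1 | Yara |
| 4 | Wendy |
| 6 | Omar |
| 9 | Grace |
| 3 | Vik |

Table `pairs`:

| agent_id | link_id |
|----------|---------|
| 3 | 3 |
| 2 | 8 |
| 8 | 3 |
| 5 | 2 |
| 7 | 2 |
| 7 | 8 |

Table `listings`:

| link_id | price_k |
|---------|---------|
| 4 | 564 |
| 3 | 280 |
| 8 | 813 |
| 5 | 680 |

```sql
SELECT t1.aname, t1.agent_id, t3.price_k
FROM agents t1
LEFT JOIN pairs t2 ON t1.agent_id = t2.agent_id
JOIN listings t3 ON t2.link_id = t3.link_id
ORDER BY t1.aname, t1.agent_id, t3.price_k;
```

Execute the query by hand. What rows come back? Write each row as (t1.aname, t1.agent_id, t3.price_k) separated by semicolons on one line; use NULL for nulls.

(Vik, 3, 280)

Step 1 — t1 LEFT JOIN t2 on agent_id → 5 row(s).
Then INNER JOIN `listings t3` on link_id: keep only rows whose t2.link_id appears in t3.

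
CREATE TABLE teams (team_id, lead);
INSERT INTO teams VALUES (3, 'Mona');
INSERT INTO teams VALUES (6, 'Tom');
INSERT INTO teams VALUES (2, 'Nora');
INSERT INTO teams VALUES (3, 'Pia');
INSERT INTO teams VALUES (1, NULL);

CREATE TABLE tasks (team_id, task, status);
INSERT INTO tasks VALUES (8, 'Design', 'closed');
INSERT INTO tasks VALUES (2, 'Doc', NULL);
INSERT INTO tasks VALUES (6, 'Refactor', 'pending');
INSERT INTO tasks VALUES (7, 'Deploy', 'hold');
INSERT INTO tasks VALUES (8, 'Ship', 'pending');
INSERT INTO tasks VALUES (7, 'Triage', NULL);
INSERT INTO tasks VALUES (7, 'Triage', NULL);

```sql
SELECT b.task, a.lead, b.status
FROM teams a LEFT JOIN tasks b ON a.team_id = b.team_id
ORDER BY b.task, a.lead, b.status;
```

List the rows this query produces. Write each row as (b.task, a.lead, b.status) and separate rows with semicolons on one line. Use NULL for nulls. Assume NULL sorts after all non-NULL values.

(Doc, Nora, NULL); (Refactor, Tom, pending); (NULL, Mona, NULL); (NULL, Pia, NULL); (NULL, NULL, NULL)

LEFT JOIN keeps every row from `teams`; unmatched rows get NULL for `tasks`'s columns.
Matching on a.team_id = b.team_id.
- a (team_id=3) has no partner → padded with NULL.
- a (team_id=6) pairs with 1 row(s) of b.
- a (team_id=2) pairs with 1 row(s) of b.
- a (team_id=3) has no partner → padded with NULL.
- a (team_id=1) has no partner → padded with NULL.
After projecting and ordering:
b.task | a.lead | b.status
Doc | Nora | NULL
Refactor | Tom | pending
NULL | Mona | NULL
NULL | Pia | NULL
NULL | NULL | NULL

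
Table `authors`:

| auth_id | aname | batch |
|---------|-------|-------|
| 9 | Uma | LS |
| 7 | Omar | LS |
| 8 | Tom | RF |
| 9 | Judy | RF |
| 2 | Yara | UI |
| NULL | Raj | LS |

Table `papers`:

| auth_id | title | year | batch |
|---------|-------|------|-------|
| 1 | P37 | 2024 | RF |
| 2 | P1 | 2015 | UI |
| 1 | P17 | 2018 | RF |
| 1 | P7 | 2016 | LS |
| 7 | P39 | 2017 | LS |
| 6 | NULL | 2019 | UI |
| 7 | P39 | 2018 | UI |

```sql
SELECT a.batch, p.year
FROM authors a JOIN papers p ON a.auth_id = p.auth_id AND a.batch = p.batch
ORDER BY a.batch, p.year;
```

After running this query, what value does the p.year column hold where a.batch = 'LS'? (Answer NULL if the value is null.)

INNER JOIN keeps only pairs where the ON condition holds.
Matching on a.auth_id = p.auth_id AND a.batch = p.batch. A NULL in a compared column never satisfies the condition.
Matched pairs: 2.

2017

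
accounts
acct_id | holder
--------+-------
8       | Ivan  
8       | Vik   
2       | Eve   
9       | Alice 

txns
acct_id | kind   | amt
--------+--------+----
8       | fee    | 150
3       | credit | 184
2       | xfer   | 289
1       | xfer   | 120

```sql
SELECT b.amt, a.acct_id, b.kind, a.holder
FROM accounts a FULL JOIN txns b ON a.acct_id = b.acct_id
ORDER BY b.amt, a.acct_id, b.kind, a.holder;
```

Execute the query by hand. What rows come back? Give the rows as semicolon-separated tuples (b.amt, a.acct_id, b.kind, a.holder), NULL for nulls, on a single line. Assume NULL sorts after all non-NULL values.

(120, NULL, xfer, NULL); (150, 8, fee, Ivan); (150, 8, fee, Vik); (184, NULL, credit, NULL); (289, 2, xfer, Eve); (NULL, 9, NULL, Alice)

FULL OUTER JOIN keeps every row from both sides; unmatched rows get NULL for the other side's columns.
Matching on a.acct_id = b.acct_id.
- a row (acct_id=8): matches 1 b row(s) → 1 output row(s).
- a row (acct_id=8): matches 1 b row(s) → 1 output row(s).
- a row (acct_id=2): matches 1 b row(s) → 1 output row(s).
- a row (acct_id=9): no match → kept, b columns NULL.
- 2 row(s) from b found no a partner → padded with NULL.
After projecting and ordering:
b.amt | a.acct_id | b.kind | a.holder
120 | NULL | xfer | NULL
150 | 8 | fee | Ivan
150 | 8 | fee | Vik
184 | NULL | credit | NULL
289 | 2 | xfer | Eve
NULL | 9 | NULL | Alice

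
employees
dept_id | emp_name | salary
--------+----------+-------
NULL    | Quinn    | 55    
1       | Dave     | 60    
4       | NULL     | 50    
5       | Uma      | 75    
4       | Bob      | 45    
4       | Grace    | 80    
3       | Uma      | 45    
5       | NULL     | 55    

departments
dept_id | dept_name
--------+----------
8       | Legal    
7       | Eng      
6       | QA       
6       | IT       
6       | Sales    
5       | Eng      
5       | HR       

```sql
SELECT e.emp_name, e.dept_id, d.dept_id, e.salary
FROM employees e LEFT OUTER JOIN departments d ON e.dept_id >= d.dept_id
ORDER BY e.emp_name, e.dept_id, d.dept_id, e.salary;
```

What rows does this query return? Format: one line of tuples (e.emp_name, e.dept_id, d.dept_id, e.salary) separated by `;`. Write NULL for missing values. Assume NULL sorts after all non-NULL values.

LEFT JOIN keeps every row from `employees`; unmatched rows get NULL for `departments`'s columns.
Matching on e.dept_id >= d.dept_id. A NULL in a compared column never satisfies the condition.
- e (dept_id=NULL) has no partner → padded with NULL.
- e (dept_id=1) has no partner → padded with NULL.
- e (dept_id=4) has no partner → padded with NULL.
- e (dept_id=5) pairs with 2 row(s) of d.
- e (dept_id=4) has no partner → padded with NULL.
- e (dept_id=4) has no partner → padded with NULL.
- e (dept_id=3) has no partner → padded with NULL.
- e (dept_id=5) pairs with 2 row(s) of d.
After projecting and ordering:
e.emp_name | e.dept_id | d.dept_id | e.salary
Bob | 4 | NULL | 45
Dave | 1 | NULL | 60
Grace | 4 | NULL | 80
Quinn | NULL | NULL | 55
Uma | 3 | NULL | 45
Uma | 5 | 5 | 75
Uma | 5 | 5 | 75
NULL | 4 | NULL | 50
NULL | 5 | 5 | 55
NULL | 5 | 5 | 55

(Bob, 4, NULL, 45); (Dave, 1, NULL, 60); (Grace, 4, NULL, 80); (Quinn, NULL, NULL, 55); (Uma, 3, NULL, 45); (Uma, 5, 5, 75); (Uma, 5, 5, 75); (NULL, 4, NULL, 50); (NULL, 5, 5, 55); (NULL, 5, 5, 55)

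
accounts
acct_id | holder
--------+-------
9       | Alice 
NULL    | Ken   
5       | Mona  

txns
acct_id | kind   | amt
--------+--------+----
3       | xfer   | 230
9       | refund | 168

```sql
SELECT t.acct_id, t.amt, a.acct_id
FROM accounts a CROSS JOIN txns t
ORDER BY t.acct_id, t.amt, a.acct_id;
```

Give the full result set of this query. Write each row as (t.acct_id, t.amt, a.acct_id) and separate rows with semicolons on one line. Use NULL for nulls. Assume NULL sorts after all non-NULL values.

CROSS JOIN pairs every row of `accounts` with every row of `txns`: 3 × 2 = 6 rows.
After projecting and ordering:
t.acct_id | t.amt | a.acct_id
3 | 230 | 5
3 | 230 | 9
3 | 230 | NULL
9 | 168 | 5
9 | 168 | 9
9 | 168 | NULL

(3, 230, 5); (3, 230, 9); (3, 230, NULL); (9, 168, 5); (9, 168, 9); (9, 168, NULL)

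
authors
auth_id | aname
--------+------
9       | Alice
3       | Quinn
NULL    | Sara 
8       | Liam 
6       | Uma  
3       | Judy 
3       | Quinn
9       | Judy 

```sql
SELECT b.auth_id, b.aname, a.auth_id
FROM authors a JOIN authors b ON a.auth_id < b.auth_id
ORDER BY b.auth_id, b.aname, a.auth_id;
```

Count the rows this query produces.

17

INNER JOIN keeps only pairs where the ON condition holds.
Matching on a.auth_id < b.auth_id. A NULL in a compared column never satisfies the condition.
- a row (auth_id=9): no match → dropped.
- a row (auth_id=3): matches 4 b row(s) → 4 output row(s).
- a row (auth_id=NULL): no match → dropped.
- a row (auth_id=8): matches 2 b row(s) → 2 output row(s).
- a row (auth_id=6): matches 3 b row(s) → 3 output row(s).
- a row (auth_id=3): matches 4 b row(s) → 4 output row(s).
- a row (auth_id=3): matches 4 b row(s) → 4 output row(s).
- a row (auth_id=9): no match → dropped.
Total: 17 rows.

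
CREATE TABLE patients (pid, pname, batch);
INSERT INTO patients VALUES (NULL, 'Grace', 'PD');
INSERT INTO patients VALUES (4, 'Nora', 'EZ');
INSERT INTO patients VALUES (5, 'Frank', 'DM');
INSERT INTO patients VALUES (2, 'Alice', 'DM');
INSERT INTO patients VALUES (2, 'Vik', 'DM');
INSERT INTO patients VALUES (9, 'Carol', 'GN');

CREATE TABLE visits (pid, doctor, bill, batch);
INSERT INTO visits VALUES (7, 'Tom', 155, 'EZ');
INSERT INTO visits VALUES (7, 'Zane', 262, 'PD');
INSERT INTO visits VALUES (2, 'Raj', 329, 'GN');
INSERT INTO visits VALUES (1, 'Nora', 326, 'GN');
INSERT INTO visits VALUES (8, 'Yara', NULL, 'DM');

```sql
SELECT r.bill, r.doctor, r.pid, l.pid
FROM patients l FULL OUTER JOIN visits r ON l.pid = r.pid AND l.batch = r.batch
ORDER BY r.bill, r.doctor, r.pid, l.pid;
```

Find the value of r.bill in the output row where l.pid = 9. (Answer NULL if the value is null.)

NULL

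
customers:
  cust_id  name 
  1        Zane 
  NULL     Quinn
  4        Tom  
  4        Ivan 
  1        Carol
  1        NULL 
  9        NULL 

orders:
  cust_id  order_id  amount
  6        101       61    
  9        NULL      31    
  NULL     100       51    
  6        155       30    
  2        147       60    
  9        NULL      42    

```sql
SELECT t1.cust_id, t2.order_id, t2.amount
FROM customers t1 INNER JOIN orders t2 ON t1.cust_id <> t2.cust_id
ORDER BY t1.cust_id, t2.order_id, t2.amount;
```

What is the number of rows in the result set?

INNER JOIN keeps only pairs where the ON condition holds.
Matching on t1.cust_id <> t2.cust_id. A NULL in a compared column never satisfies the condition.
- cust_id=1: 5 matching t2 row(s), so 5 row(s) emitted.
- cust_id=NULL: no matching t2 row, dropped.
- cust_id=4: 5 matching t2 row(s), so 5 row(s) emitted.
- cust_id=4: 5 matching t2 row(s), so 5 row(s) emitted.
- cust_id=1: 5 matching t2 row(s), so 5 row(s) emitted.
- cust_id=1: 5 matching t2 row(s), so 5 row(s) emitted.
- cust_id=9: 3 matching t2 row(s), so 3 row(s) emitted.
Total: 28 rows.

28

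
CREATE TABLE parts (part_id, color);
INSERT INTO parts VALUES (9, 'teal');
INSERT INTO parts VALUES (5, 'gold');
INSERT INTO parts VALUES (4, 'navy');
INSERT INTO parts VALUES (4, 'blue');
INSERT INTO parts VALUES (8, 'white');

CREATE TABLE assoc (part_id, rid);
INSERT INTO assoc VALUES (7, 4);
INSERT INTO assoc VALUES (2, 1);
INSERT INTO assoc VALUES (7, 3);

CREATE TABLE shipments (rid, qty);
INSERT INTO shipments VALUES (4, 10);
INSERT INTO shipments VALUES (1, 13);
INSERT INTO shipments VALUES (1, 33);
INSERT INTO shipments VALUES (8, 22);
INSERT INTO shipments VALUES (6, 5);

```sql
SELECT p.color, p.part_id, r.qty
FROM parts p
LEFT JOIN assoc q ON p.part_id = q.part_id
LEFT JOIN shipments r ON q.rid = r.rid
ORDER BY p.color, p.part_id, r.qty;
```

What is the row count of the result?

Evaluate left to right. First `parts p LEFT JOIN assoc q` on part_id: 5 row(s).
Then LEFT JOIN `shipments r` on rid: each of those 5 rows is kept; rows whose q.rid has no match in r get NULL for r's columns.
Result: 5 row(s).

5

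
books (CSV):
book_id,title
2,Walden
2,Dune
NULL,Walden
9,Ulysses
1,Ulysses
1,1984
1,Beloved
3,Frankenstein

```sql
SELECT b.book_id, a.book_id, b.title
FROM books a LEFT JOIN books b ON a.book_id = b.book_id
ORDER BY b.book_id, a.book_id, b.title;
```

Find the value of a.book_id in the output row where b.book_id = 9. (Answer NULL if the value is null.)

9

LEFT JOIN keeps every row from `books a`; unmatched rows get NULL for `books b`'s columns.
Matching on a.book_id = b.book_id. A NULL in a compared column never satisfies the condition.
Matched pairs: 15; unmatched a rows kept: 1.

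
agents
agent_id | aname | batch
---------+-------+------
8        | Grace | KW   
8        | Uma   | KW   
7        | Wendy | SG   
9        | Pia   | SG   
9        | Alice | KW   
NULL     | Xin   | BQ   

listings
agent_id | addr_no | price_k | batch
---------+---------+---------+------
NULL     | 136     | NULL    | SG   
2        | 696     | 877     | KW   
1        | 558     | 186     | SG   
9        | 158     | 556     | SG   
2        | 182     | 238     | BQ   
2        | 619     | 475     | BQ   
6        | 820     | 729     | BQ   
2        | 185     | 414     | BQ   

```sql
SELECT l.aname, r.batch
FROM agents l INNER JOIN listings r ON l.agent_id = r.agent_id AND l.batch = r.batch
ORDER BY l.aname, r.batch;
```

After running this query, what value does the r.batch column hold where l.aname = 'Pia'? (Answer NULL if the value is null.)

INNER JOIN keeps only pairs where the ON condition holds.
Matching on l.agent_id = r.agent_id AND l.batch = r.batch. A NULL in a compared column never satisfies the condition.
- agent_id=8, batch=KW: no matching r row, dropped.
- agent_id=8, batch=KW: no matching r row, dropped.
- agent_id=7, batch=SG: no matching r row, dropped.
- agent_id=9, batch=SG: 1 matching r row(s), so 1 row(s) emitted.
- agent_id=9, batch=KW: no matching r row, dropped.
- agent_id=NULL, batch=BQ: no matching r row, dropped.

SG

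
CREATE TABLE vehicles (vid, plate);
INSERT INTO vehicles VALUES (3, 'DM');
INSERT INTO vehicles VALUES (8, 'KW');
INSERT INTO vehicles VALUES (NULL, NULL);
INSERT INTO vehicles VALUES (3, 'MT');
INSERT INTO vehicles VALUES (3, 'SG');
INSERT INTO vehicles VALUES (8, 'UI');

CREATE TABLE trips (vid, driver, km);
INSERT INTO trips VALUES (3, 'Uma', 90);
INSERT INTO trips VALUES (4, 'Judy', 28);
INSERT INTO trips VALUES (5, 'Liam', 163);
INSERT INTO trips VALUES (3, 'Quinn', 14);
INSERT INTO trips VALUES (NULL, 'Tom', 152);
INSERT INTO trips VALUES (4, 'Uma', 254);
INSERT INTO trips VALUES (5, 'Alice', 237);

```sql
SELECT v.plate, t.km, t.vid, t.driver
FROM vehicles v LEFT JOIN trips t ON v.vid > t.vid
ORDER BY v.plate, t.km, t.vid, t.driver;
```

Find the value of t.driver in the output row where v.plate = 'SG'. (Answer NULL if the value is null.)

NULL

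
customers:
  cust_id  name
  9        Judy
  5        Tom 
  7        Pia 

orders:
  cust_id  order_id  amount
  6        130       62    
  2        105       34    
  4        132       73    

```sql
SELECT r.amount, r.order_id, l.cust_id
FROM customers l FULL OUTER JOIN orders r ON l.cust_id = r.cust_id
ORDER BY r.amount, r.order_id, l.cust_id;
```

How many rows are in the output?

FULL OUTER JOIN keeps every row from both sides; unmatched rows get NULL for the other side's columns.
Matching on l.cust_id = r.cust_id.
Matched pairs: 0; unmatched l rows kept: 3; unmatched r rows kept: 3.
Total: 0 matched + 6 padded = 6 rows.

6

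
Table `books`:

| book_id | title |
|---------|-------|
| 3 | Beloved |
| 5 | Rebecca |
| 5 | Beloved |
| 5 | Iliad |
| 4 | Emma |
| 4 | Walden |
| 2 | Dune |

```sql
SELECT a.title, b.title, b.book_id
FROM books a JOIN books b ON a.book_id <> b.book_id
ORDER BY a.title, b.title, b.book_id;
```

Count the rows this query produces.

34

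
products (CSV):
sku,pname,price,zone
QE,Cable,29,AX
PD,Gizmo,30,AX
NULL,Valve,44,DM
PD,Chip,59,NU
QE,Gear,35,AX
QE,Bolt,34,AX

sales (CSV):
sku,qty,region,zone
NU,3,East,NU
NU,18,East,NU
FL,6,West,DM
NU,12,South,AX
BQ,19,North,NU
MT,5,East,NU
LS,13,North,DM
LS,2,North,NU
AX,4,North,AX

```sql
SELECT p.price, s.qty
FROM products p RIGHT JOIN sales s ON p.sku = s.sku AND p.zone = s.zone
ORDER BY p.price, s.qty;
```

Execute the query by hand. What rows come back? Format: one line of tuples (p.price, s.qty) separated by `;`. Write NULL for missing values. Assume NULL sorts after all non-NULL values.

(NULL, 2); (NULL, 3); (NULL, 4); (NULL, 5); (NULL, 6); (NULL, 12); (NULL, 13); (NULL, 18); (NULL, 19)

RIGHT JOIN keeps every row from `sales`; unmatched rows get NULL for `products`'s columns.
Matching on p.sku = s.sku AND p.zone = s.zone. A NULL in a compared column never satisfies the condition.
- p[0] sku=QE, zone=AX → no match.
- p[1] sku=PD, zone=AX → no match.
- p[2] sku=NULL, zone=DM → no match.
- p[3] sku=PD, zone=NU → no match.
- p[4] sku=QE, zone=AX → no match.
- p[5] sku=QE, zone=AX → no match.
- plus 9 unmatched s row(s), each kept with NULL p columns.
After projecting and ordering:
p.price | s.qty
NULL | 2
NULL | 3
NULL | 4
NULL | 5
NULL | 6
NULL | 12
NULL | 13
NULL | 18
NULL | 19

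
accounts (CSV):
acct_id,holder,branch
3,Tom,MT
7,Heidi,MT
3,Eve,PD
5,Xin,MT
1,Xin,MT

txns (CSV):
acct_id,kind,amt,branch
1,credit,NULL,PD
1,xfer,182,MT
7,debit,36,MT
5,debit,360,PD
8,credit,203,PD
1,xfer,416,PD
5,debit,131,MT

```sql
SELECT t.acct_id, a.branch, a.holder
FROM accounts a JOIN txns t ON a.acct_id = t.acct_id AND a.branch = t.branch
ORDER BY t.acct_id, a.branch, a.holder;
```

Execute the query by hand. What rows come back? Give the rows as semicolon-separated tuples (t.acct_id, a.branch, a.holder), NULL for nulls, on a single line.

(1, MT, Xin); (5, MT, Xin); (7, MT, Heidi)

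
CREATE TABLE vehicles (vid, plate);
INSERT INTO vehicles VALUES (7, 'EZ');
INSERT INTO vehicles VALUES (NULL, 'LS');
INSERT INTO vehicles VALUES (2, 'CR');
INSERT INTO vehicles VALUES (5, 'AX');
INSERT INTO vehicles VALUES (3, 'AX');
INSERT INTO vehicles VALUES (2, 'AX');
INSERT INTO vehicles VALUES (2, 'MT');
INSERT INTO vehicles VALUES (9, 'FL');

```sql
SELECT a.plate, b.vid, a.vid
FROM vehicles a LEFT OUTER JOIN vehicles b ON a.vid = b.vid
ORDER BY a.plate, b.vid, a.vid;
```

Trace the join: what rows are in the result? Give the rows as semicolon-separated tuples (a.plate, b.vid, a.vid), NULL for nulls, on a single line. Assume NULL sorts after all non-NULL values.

LEFT JOIN keeps every row from `vehicles a`; unmatched rows get NULL for `vehicles b`'s columns.
Matching on a.vid = b.vid. A NULL in a compared column never satisfies the condition.
- vid=7: 1 matching b row(s), so 1 row(s) emitted.
- vid=NULL: no b row matches, row kept with b columns NULL.
- vid=2: 3 matching b row(s), so 3 row(s) emitted.
- vid=5: 1 matching b row(s), so 1 row(s) emitted.
- vid=3: 1 matching b row(s), so 1 row(s) emitted.
- vid=2: 3 matching b row(s), so 3 row(s) emitted.
- vid=2: 3 matching b row(s), so 3 row(s) emitted.
- vid=9: 1 matching b row(s), so 1 row(s) emitted.

(AX, 2, 2); (AX, 2, 2); (AX, 2, 2); (AX, 3, 3); (AX, 5, 5); (CR, 2, 2); (CR, 2, 2); (CR, 2, 2); (EZ, 7, 7); (FL, 9, 9); (LS, NULL, NULL); (MT, 2, 2); (MT, 2, 2); (MT, 2, 2)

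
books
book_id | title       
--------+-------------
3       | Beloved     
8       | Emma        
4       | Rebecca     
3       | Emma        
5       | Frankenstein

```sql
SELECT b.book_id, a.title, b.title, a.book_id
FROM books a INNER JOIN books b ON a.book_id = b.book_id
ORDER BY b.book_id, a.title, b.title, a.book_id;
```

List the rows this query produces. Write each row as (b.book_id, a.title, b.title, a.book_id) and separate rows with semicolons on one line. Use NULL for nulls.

(3, Beloved, Beloved, 3); (3, Beloved, Emma, 3); (3, Emma, Beloved, 3); (3, Emma, Emma, 3); (4, Rebecca, Rebecca, 4); (5, Frankenstein, Frankenstein, 5); (8, Emma, Emma, 8)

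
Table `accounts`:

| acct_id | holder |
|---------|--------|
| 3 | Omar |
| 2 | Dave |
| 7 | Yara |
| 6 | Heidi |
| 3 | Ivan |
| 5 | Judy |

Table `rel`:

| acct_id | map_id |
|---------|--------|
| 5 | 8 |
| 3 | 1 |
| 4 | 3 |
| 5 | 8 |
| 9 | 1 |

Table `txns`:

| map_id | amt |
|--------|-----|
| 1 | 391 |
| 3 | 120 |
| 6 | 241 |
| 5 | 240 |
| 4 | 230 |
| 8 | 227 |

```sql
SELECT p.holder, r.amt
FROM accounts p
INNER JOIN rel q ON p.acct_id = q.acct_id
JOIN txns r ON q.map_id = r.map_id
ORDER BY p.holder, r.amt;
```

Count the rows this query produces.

Joins associate left-to-right: accounts INNER JOIN rel on acct_id gives 4 intermediate row(s).
Then INNER JOIN `txns r` on map_id: keep only rows whose q.map_id appears in r.
Result: 4 row(s).

4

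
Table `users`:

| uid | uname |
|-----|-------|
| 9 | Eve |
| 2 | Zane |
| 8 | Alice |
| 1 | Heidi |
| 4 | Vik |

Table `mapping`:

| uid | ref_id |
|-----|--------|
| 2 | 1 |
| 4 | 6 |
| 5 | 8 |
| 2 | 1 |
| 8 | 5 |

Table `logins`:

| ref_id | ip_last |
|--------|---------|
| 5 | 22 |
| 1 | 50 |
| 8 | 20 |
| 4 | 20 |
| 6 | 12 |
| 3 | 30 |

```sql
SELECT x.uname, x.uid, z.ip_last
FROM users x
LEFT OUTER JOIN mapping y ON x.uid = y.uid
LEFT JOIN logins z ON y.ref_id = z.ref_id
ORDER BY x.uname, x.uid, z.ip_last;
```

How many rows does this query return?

6

Joins associate left-to-right: users LEFT JOIN mapping on uid gives 6 intermediate row(s).
Then LEFT JOIN `logins z` on ref_id: each of those 6 rows is kept; rows whose y.ref_id has no match in z get NULL for z's columns.
Result: 6 row(s).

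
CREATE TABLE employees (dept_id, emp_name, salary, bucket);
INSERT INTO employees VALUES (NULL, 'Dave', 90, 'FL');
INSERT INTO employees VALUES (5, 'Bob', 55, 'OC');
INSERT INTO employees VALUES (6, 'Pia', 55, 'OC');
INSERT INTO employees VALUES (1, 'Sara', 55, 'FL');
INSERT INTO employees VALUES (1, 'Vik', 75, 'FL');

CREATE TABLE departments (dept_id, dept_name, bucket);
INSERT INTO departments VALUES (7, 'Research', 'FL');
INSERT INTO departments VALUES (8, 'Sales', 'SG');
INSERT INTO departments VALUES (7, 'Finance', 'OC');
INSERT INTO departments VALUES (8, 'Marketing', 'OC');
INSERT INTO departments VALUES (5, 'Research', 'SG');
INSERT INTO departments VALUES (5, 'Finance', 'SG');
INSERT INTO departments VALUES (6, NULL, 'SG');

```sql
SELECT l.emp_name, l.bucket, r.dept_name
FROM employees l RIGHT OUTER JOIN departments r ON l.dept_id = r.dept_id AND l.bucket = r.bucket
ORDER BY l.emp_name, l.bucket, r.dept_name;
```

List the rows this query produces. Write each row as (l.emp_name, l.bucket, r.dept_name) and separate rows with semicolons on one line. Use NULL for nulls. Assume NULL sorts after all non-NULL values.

(NULL, NULL, Finance); (NULL, NULL, Finance); (NULL, NULL, Marketing); (NULL, NULL, Research); (NULL, NULL, Research); (NULL, NULL, Sales); (NULL, NULL, NULL)

RIGHT JOIN keeps every row from `departments`; unmatched rows get NULL for `employees`'s columns.
Matching on l.dept_id = r.dept_id AND l.bucket = r.bucket. A NULL in a compared column never satisfies the condition.
- l[0] dept_id=NULL, bucket=FL → no match.
- l[1] dept_id=5, bucket=OC → no match.
- l[2] dept_id=6, bucket=OC → no match.
- l[3] dept_id=1, bucket=FL → no match.
- l[4] dept_id=1, bucket=FL → no match.
- 7 row(s) from r found no l partner → padded with NULL.
After projecting and ordering:
l.emp_name | l.bucket | r.dept_name
NULL | NULL | Finance
NULL | NULL | Finance
NULL | NULL | Marketing
NULL | NULL | Research
NULL | NULL | Research
NULL | NULL | Sales
NULL | NULL | NULL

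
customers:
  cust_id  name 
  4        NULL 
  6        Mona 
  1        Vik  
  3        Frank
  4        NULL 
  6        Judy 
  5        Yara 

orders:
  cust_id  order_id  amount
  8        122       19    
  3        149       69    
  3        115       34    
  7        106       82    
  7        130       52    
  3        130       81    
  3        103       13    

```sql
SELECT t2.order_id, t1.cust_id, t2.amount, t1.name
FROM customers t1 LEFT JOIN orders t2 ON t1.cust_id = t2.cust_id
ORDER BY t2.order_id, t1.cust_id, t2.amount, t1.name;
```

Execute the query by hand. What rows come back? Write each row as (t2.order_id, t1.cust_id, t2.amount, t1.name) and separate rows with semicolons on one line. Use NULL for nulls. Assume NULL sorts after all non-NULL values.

LEFT JOIN keeps every row from `customers`; unmatched rows get NULL for `orders`'s columns.
Matching on t1.cust_id = t2.cust_id.
- cust_id=4: no t2 row matches, row kept with t2 columns NULL.
- cust_id=6: no t2 row matches, row kept with t2 columns NULL.
- cust_id=1: no t2 row matches, row kept with t2 columns NULL.
- cust_id=3: 4 matching t2 row(s), so 4 row(s) emitted.
- cust_id=4: no t2 row matches, row kept with t2 columns NULL.
- cust_id=6: no t2 row matches, row kept with t2 columns NULL.
- cust_id=5: no t2 row matches, row kept with t2 columns NULL.
After projecting and ordering:
t2.order_id | t1.cust_id | t2.amount | t1.name
103 | 3 | 13 | Frank
115 | 3 | 34 | Frank
130 | 3 | 81 | Frank
149 | 3 | 69 | Frank
NULL | 1 | NULL | Vik
NULL | 4 | NULL | NULL
NULL | 4 | NULL | NULL
NULL | 5 | NULL | Yara
NULL | 6 | NULL | Judy
NULL | 6 | NULL | Mona

(103, 3, 13, Frank); (115, 3, 34, Frank); (130, 3, 81, Frank); (149, 3, 69, Frank); (NULL, 1, NULL, Vik); (NULL, 4, NULL, NULL); (NULL, 4, NULL, NULL); (NULL, 5, NULL, Yara); (NULL, 6, NULL, Judy); (NULL, 6, NULL, Mona)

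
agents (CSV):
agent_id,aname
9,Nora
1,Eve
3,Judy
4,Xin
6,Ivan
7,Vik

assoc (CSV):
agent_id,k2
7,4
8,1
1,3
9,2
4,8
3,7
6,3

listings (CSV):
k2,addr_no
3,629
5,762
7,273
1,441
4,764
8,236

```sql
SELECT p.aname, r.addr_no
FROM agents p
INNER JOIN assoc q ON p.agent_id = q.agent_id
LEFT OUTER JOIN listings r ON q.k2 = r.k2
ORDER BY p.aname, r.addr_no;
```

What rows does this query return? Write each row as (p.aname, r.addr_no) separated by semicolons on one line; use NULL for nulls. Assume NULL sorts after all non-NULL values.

Evaluate left to right. First `agents p INNER JOIN assoc q` on agent_id: 6 row(s).
Then LEFT JOIN `listings r` on k2: each of those 6 rows is kept; rows whose q.k2 has no match in r get NULL for r's columns.

(Eve, 629); (Ivan, 629); (Judy, 273); (Nora, NULL); (Vik, 764); (Xin, 236)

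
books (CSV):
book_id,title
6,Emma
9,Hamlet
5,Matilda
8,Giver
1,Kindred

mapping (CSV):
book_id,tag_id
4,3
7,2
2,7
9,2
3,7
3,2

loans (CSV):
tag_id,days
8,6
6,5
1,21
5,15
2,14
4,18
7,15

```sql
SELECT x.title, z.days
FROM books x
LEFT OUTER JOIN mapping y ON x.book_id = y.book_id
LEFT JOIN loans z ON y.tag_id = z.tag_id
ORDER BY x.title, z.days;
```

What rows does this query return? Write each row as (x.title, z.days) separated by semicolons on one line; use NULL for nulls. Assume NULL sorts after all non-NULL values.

Step 1 — x LEFT JOIN y on book_id → 5 row(s).
Then LEFT JOIN `loans z` on tag_id: each of those 5 rows is kept; rows whose y.tag_id has no match in z get NULL for z's columns.

(Emma, NULL); (Giver, NULL); (Hamlet, 14); (Kindred, NULL); (Matilda, NULL)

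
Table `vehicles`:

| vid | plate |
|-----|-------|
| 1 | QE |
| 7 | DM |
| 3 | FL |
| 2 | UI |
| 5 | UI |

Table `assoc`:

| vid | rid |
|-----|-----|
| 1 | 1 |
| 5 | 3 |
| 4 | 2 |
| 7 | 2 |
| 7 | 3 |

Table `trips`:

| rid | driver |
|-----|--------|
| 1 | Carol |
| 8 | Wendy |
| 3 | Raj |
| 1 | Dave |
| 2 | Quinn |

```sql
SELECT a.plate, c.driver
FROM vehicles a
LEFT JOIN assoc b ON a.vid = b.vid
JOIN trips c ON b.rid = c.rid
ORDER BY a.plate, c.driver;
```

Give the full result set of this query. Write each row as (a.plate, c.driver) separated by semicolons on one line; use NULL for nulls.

Step 1 — a LEFT JOIN b on vid → 6 row(s).
Then INNER JOIN `trips c` on rid: keep only rows whose b.rid appears in c.

(DM, Quinn); (DM, Raj); (QE, Carol); (QE, Dave); (UI, Raj)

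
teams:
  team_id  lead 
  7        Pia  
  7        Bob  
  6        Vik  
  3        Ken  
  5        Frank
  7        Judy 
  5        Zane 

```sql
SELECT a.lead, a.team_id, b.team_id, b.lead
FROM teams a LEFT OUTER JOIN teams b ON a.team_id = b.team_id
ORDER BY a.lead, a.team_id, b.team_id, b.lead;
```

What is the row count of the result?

LEFT JOIN keeps every row from `teams a`; unmatched rows get NULL for `teams b`'s columns.
Matching on a.team_id = b.team_id.
- team_id=7: 3 matching b row(s), so 3 row(s) emitted.
- team_id=7: 3 matching b row(s), so 3 row(s) emitted.
- team_id=6: 1 matching b row(s), so 1 row(s) emitted.
- team_id=3: 1 matching b row(s), so 1 row(s) emitted.
- team_id=5: 2 matching b row(s), so 2 row(s) emitted.
- team_id=7: 3 matching b row(s), so 3 row(s) emitted.
- team_id=5: 2 matching b row(s), so 2 row(s) emitted.
Total: 15 rows.

15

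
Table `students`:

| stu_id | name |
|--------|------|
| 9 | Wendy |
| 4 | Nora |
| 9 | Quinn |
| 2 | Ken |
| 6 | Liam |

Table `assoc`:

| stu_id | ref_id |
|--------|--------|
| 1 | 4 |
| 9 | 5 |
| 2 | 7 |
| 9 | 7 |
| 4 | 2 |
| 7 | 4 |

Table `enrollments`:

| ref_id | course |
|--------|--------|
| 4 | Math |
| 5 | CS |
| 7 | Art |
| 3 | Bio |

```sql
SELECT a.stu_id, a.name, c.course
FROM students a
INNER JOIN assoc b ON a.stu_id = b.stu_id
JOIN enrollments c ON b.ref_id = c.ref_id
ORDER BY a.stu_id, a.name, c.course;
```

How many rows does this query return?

Step 1 — a INNER JOIN b on stu_id → 6 row(s).
Then INNER JOIN `enrollments c` on ref_id: keep only rows whose b.ref_id appears in c.
Result: 5 row(s).

5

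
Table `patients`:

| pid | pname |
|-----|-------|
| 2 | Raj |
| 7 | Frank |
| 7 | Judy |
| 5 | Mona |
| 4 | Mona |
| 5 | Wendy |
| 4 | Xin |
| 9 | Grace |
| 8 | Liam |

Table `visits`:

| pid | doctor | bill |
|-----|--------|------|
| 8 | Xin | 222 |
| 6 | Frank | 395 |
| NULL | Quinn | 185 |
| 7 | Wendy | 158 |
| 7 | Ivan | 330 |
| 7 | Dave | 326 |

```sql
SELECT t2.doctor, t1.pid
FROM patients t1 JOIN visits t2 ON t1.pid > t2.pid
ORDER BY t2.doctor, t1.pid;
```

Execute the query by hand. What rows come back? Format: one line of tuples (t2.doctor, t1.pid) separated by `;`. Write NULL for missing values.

INNER JOIN keeps only pairs where the ON condition holds.
Matching on t1.pid > t2.pid. A NULL in a compared column never satisfies the condition.
- t1[0] pid=2 → no match; dropped.
- t1[1] pid=7 → 1 match(es) in t2 → 1 row(s).
- t1[2] pid=7 → 1 match(es) in t2 → 1 row(s).
- t1[3] pid=5 → no match; dropped.
- t1[4] pid=4 → no match; dropped.
- t1[5] pid=5 → no match; dropped.
- t1[6] pid=4 → no match; dropped.
- t1[7] pid=9 → 5 match(es) in t2 → 5 row(s).
- t1[8] pid=8 → 4 match(es) in t2 → 4 row(s).

(Dave, 8); (Dave, 9); (Frank, 7); (Frank, 7); (Frank, 8); (Frank, 9); (Ivan, 8); (Ivan, 9); (Wendy, 8); (Wendy, 9); (Xin, 9)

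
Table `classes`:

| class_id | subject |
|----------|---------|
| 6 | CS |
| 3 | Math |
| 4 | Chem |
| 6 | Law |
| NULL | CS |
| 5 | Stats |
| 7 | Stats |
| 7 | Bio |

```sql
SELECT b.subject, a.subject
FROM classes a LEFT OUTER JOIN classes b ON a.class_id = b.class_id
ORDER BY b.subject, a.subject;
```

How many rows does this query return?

LEFT JOIN keeps every row from `classes a`; unmatched rows get NULL for `classes b`'s columns.
Matching on a.class_id = b.class_id. A NULL in a compared column never satisfies the condition.
- a[0] class_id=6 → 2 match(es) in b → 2 row(s).
- a[1] class_id=3 → 1 match(es) in b → 1 row(s).
- a[2] class_id=4 → 1 match(es) in b → 1 row(s).
- a[3] class_id=6 → 2 match(es) in b → 2 row(s).
- a[4] class_id=NULL → no match; kept with NULLs on the b side.
- a[5] class_id=5 → 1 match(es) in b → 1 row(s).
- a[6] class_id=7 → 2 match(es) in b → 2 row(s).
- a[7] class_id=7 → 2 match(es) in b → 2 row(s).
Total: 11 matched + 1 padded = 12 rows.

12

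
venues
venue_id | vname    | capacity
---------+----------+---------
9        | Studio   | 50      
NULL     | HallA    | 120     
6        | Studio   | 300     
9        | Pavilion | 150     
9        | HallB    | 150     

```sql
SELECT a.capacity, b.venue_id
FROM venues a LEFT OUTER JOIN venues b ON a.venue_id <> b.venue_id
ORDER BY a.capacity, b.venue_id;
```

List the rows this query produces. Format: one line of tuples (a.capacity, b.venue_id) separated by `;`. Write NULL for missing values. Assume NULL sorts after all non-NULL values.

(50, 6); (120, NULL); (150, 6); (150, 6); (300, 9); (300, 9); (300, 9)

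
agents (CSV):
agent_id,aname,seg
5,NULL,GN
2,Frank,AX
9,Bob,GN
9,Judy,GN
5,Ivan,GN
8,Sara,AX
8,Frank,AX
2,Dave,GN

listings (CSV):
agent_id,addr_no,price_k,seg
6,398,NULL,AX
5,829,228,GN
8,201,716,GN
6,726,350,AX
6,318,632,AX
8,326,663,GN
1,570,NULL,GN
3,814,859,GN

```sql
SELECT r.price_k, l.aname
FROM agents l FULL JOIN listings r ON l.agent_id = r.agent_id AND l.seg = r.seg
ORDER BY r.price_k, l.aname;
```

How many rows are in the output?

FULL OUTER JOIN keeps every row from both sides; unmatched rows get NULL for the other side's columns.
Matching on l.agent_id = r.agent_id AND l.seg = r.seg.
Matched pairs: 2; unmatched l rows kept: 6; unmatched r rows kept: 7.
Total: 2 matched + 13 padded = 15 rows.

15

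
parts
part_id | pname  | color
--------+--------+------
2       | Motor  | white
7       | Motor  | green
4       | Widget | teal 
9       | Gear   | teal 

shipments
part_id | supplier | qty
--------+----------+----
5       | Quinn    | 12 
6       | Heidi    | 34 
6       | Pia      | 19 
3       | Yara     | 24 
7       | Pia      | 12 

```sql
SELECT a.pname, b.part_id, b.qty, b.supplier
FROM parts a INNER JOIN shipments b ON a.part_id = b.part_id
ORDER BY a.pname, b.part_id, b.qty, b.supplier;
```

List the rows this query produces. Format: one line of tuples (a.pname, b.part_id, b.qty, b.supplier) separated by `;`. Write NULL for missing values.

(Motor, 7, 12, Pia)

INNER JOIN keeps only pairs where the ON condition holds.
Matching on a.part_id = b.part_id.
- part_id=2: no matching b row, dropped.
- part_id=7: 1 matching b row(s), so 1 row(s) emitted.
- part_id=4: no matching b row, dropped.
- part_id=9: no matching b row, dropped.
After projecting and ordering:
a.pname | b.part_id | b.qty | b.supplier
Motor | 7 | 12 | Pia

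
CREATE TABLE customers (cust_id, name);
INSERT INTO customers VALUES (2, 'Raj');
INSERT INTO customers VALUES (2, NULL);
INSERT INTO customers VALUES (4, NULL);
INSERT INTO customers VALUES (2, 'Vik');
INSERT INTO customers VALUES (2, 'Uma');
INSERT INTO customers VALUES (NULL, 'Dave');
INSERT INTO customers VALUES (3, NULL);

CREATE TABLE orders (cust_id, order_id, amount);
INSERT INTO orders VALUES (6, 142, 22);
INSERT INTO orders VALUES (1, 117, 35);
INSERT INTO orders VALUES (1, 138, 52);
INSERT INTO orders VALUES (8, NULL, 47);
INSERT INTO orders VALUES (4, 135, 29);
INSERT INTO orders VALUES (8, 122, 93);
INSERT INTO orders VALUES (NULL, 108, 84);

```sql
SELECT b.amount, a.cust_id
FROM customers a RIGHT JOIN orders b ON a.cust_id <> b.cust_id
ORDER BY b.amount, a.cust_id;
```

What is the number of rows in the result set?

36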